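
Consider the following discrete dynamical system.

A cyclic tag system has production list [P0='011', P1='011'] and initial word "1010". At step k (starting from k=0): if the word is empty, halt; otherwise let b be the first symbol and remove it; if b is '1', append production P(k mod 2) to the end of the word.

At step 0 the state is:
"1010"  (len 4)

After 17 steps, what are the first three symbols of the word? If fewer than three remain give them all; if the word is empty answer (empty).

110

t=0: "1010"  (len 4)
t=1: "010011"  (len 6)
t=2: "10011"  (len 5)
t=3: "0011011"  (len 7)
t=4: "011011"  (len 6)
t=5: "11011"  (len 5)
t=6: "1011011"  (len 7)
t=7: "011011011"  (len 9)
t=8: "11011011"  (len 8)
t=9: "1011011011"  (len 10)
t=10: "011011011011"  (len 12)
t=11: "11011011011"  (len 11)
t=12: "1011011011011"  (len 13)
t=13: "011011011011011"  (len 15)
t=14: "11011011011011"  (len 14)
t=15: "1011011011011011"  (len 16)
t=16: "011011011011011011"  (len 18)
t=17: "11011011011011011"  (len 17)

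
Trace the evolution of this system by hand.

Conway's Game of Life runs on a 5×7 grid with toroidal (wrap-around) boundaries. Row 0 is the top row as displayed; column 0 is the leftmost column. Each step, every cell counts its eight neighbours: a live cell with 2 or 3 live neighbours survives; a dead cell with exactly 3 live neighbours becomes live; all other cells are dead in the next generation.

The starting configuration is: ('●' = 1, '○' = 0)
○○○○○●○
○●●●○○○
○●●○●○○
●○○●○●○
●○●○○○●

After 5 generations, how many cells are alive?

t=0: ○○○○○●○
○●●●○○○
○●●○●○○
●○○●○●○
●○●○○○●
t=1: ●○○●○○●
○●○●●○○
●○○○●○○
●○○●●●○
●●○○●●○
t=2: ○○○●○○●
○●●●●●●
●●●○○○●
●○○●○○○
○●●○○○○
t=3: ○○○○○○●
○○○○●○○
○○○○○○○
○○○●○○●
●●●●○○○
t=4: ●●●●○○○
○○○○○○○
○○○○○○○
●●○●○○○
●●●●○○●
t=5: ○○○●○○●
○●●○○○○
○○○○○○○
○○○●○○●
○○○○●○●

8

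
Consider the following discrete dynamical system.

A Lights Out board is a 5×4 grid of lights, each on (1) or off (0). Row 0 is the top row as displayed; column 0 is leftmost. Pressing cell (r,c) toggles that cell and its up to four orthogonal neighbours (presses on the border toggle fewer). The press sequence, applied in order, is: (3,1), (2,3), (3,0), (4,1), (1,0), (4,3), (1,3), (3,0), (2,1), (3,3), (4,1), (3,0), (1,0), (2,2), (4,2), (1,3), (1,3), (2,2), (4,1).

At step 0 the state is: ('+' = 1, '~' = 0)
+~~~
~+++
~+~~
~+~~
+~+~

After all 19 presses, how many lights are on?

11

[0] +~~~
~+++
~+~~
~+~~
+~+~
[1] +~~~
~+++
~~~~
+~+~
+++~
[2] +~~~
~++~
~~++
+~++
+++~
[3] +~~~
~++~
+~++
~+++
~++~
[4] +~~~
~++~
+~++
~~++
+~~~
[5] ~~~~
+~+~
~~++
~~++
+~~~
[6] ~~~~
+~+~
~~++
~~+~
+~++
[7] ~~~+
+~~+
~~+~
~~+~
+~++
[8] ~~~+
+~~+
+~+~
+++~
~~++
[9] ~~~+
++~+
~+~~
+~+~
~~++
[10] ~~~+
++~+
~+~+
+~~+
~~+~
[11] ~~~+
++~+
~+~+
++~+
++~~
[12] ~~~+
++~+
++~+
~~~+
~+~~
[13] +~~+
~~~+
~+~+
~~~+
~+~~
[14] +~~+
~~++
~~+~
~~++
~+~~
[15] +~~+
~~++
~~+~
~~~+
~~++
[16] +~~~
~~~~
~~++
~~~+
~~++
[17] +~~+
~~++
~~+~
~~~+
~~++
[18] +~~+
~~~+
~+~+
~~++
~~++
[19] +~~+
~~~+
~+~+
~+++
++~+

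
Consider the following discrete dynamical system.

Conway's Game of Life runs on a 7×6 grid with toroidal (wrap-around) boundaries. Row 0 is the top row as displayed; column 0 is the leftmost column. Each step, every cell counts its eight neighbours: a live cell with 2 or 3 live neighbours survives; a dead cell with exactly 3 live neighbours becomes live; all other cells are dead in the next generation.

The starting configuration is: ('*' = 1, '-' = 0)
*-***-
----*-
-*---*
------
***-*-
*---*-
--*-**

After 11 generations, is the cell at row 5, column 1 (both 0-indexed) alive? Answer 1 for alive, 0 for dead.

step 0: *-***-
----*-
-*---*
------
***-*-
*---*-
--*-**
step 1: -**---
***-*-
------
--*--*
**-*--
*-*-*-
*-*---
step 2: -----*
*-**--
*-**-*
***---
*--**-
*-*---
*-*--*
step 3: --****
*-**--
----**
------
*--*--
*-*-*-
*----*
step 4: --*---
***---
---***
----**
-*-*-*
*--**-
*-*---
step 5: *-**--
***-**
-***--
--*---
--**--
*--**-
--*--*
step 6: ------
----**
----**
------
-**-*-
-*--**
*-*--*
step 7: *---*-
----**
----**
---***
******
----*-
**--**
step 8: -*-*--
*--*--
*-----
-*----
***---
------
**-**-
step 9: -*-*-*
***---
**----
--*---
***---
---*-*
**-**-
step 10: ---*-*
-----*
*-----
--*---
****--
---*-*
-*-*--
step 11: *-*---
*---**
------
*-**--
**-**-
---*--
*--*--

0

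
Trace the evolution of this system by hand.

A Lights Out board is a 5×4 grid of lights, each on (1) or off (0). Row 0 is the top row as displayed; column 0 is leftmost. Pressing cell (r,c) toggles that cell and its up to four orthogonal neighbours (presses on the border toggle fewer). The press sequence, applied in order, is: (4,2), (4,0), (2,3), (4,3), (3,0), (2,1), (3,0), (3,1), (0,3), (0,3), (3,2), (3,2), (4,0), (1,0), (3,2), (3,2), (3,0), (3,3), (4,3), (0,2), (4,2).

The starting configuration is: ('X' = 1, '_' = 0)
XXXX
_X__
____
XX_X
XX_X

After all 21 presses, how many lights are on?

0) XXXX
_X__
____
XX_X
XX_X
1) XXXX
_X__
____
XXXX
X_X_
2) XXXX
_X__
____
_XXX
_XX_
3) XXXX
_X_X
__XX
_XX_
_XX_
4) XXXX
_X_X
__XX
_XXX
_X_X
5) XXXX
_X_X
X_XX
X_XX
XX_X
6) XXXX
___X
_X_X
XXXX
XX_X
7) XXXX
___X
XX_X
__XX
_X_X
8) XXXX
___X
X__X
XX_X
___X
9) XX__
____
X__X
XX_X
___X
10) XXXX
___X
X__X
XX_X
___X
11) XXXX
___X
X_XX
X_X_
__XX
12) XXXX
___X
X__X
XX_X
___X
13) XXXX
___X
X__X
_X_X
XX_X
14) _XXX
XX_X
___X
_X_X
XX_X
15) _XXX
XX_X
__XX
__X_
XXXX
16) _XXX
XX_X
___X
_X_X
XX_X
17) _XXX
XX_X
X__X
X__X
_X_X
18) _XXX
XX_X
X___
X_X_
_X__
19) _XXX
XX_X
X___
X_XX
_XXX
20) ____
XXXX
X___
X_XX
_XXX
21) ____
XXXX
X___
X__X
____

7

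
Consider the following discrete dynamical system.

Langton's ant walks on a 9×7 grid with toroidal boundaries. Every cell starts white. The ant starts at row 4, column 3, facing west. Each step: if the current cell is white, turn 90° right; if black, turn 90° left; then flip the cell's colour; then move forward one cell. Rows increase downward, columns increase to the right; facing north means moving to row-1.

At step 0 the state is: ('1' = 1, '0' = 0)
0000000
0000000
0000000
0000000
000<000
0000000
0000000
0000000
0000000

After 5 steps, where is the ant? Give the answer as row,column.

t=0: 0000000
0000000
0000000
0000000
000<000
0000000
0000000
0000000
0000000
t=1: 0000000
0000000
0000000
000^000
0001000
0000000
0000000
0000000
0000000
t=2: 0000000
0000000
0000000
0001>00
0001000
0000000
0000000
0000000
0000000
t=3: 0000000
0000000
0000000
0001100
0001v00
0000000
0000000
0000000
0000000
t=4: 0000000
0000000
0000000
0001100
000<100
0000000
0000000
0000000
0000000
t=5: 0000000
0000000
0000000
0001100
0000100
000v000
0000000
0000000
0000000

5,3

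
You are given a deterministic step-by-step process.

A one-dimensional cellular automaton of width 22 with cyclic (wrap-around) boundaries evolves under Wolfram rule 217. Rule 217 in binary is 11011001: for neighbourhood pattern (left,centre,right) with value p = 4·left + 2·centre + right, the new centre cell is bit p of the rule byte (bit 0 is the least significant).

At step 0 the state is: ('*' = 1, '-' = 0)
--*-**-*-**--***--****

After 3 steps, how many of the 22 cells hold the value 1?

18

0) --*-**-*-**--***--****
1) *---**---***-****-****
2) ***-****-***-****-****
3) ***-****-***-****-****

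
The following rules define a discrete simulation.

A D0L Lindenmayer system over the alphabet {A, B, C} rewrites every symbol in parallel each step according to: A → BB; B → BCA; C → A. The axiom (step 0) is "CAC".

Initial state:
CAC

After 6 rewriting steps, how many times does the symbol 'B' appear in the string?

130

t=0: CAC
t=1: ABBA
t=2: BBBCABCABB
t=3: BCABCABCAABBBCAABBBCABCA
t=4: BCAABBBCAABBBCAABBBBBCABCABCAABBBBBCABCABCAABBBCAABB
t=5: BCAABBBBBCABCABCAABBBBBCABCABCAABBBBBCABCABCABCABCAABBBCAABBBCAABBBBBCABCABCABCABCAABBBCAABBBCAABBBBBCABCABCAABBBBBCABCA
t=6: BCAABBBBBCABCABCABCABCAABBBCAABBBCAABBBBBCABCABCABCABCAABB…BBBCABCABCABCABCAABBBCAABBBCAABBBBBCABCABCABCABCAABBBCAABB  (len 272)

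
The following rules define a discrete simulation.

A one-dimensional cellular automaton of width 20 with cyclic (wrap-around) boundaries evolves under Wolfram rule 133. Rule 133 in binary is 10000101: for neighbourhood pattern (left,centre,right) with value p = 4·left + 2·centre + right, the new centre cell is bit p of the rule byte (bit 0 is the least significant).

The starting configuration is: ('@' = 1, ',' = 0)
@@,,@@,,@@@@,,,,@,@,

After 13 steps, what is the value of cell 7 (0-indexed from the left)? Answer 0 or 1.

t=0: @@,,@@,,@@@@,,,,@,@,
t=1: ,,,,,,,,,@@,,@@,@,@,
t=2: @@@@@@@@,,,,,,,,@,@,
t=3: ,@@@@@@,,@@@@@@,@,@,
t=4: ,,@@@@,,,,@@@@,,@,@,
t=5: @,,@@,,@@,,@@,,,@,@,
t=6: @,,,,,,,,,,,,,@,@,@,
t=7: @,@@@@@@@@@@@,@,@,@,
t=8: @,,@@@@@@@@@,,@,@,@,
t=9: @,,,@@@@@@@,,,@,@,@,
t=10: @,@,,@@@@@,,@,@,@,@,
t=11: @,@,,,@@@,,,@,@,@,@,
t=12: @,@,@,,@,,@,@,@,@,@,
t=13: @,@,@,,@,,@,@,@,@,@,

1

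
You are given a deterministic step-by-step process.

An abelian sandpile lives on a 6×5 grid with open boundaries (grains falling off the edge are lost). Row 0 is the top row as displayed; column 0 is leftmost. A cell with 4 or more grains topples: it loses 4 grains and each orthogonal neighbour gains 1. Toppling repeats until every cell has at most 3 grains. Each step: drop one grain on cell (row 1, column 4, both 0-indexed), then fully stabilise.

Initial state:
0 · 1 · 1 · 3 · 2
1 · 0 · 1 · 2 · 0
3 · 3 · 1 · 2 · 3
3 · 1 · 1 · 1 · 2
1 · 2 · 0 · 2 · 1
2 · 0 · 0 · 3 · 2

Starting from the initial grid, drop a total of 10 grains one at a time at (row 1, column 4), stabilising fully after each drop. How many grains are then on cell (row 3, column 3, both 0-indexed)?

k=0  0 · 1 · 1 · 3 · 2
1 · 0 · 1 · 2 · 0
3 · 3 · 1 · 2 · 3
3 · 1 · 1 · 1 · 2
1 · 2 · 0 · 2 · 1
2 · 0 · 0 · 3 · 2
k=1  0 · 1 · 1 · 3 · 2
1 · 0 · 1 · 2 · 1
3 · 3 · 1 · 2 · 3
3 · 1 · 1 · 1 · 2
1 · 2 · 0 · 2 · 1
2 · 0 · 0 · 3 · 2
k=2  0 · 1 · 1 · 3 · 2
1 · 0 · 1 · 2 · 2
3 · 3 · 1 · 2 · 3
3 · 1 · 1 · 1 · 2
1 · 2 · 0 · 2 · 1
2 · 0 · 0 · 3 · 2
k=3  0 · 1 · 1 · 3 · 2
1 · 0 · 1 · 2 · 3
3 · 3 · 1 · 2 · 3
3 · 1 · 1 · 1 · 2
1 · 2 · 0 · 2 · 1
2 · 0 · 0 · 3 · 2
k=4  0 · 1 · 1 · 3 · 3
1 · 0 · 1 · 3 · 1
3 · 3 · 1 · 3 · 0
3 · 1 · 1 · 1 · 3
1 · 2 · 0 · 2 · 1
2 · 0 · 0 · 3 · 2
k=5  0 · 1 · 1 · 3 · 3
1 · 0 · 1 · 3 · 2
3 · 3 · 1 · 3 · 0
3 · 1 · 1 · 1 · 3
1 · 2 · 0 · 2 · 1
2 · 0 · 0 · 3 · 2
k=6  0 · 1 · 1 · 3 · 3
1 · 0 · 1 · 3 · 3
3 · 3 · 1 · 3 · 0
3 · 1 · 1 · 1 · 3
1 · 2 · 0 · 2 · 1
2 · 0 · 0 · 3 · 2
k=7  0 · 1 · 2 · 1 · 1
1 · 0 · 2 · 2 · 2
3 · 3 · 2 · 0 · 2
3 · 1 · 1 · 2 · 3
1 · 2 · 0 · 2 · 1
2 · 0 · 0 · 3 · 2
k=8  0 · 1 · 2 · 1 · 1
1 · 0 · 2 · 2 · 3
3 · 3 · 2 · 0 · 2
3 · 1 · 1 · 2 · 3
1 · 2 · 0 · 2 · 1
2 · 0 · 0 · 3 · 2
k=9  0 · 1 · 2 · 1 · 2
1 · 0 · 2 · 3 · 0
3 · 3 · 2 · 0 · 3
3 · 1 · 1 · 2 · 3
1 · 2 · 0 · 2 · 1
2 · 0 · 0 · 3 · 2
k=10  0 · 1 · 2 · 1 · 2
1 · 0 · 2 · 3 · 1
3 · 3 · 2 · 0 · 3
3 · 1 · 1 · 2 · 3
1 · 2 · 0 · 2 · 1
2 · 0 · 0 · 3 · 2

2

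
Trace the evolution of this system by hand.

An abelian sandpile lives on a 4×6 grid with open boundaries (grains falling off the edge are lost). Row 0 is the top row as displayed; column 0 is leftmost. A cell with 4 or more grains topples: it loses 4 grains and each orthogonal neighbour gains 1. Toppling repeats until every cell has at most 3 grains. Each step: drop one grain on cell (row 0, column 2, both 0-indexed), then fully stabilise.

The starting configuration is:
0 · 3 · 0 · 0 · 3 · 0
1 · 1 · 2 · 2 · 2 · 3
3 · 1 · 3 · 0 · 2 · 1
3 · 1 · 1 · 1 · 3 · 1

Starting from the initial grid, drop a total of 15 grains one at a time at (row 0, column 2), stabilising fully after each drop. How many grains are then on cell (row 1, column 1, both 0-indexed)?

1

0) 0 · 3 · 0 · 0 · 3 · 0
1 · 1 · 2 · 2 · 2 · 3
3 · 1 · 3 · 0 · 2 · 1
3 · 1 · 1 · 1 · 3 · 1
1) 0 · 3 · 1 · 0 · 3 · 0
1 · 1 · 2 · 2 · 2 · 3
3 · 1 · 3 · 0 · 2 · 1
3 · 1 · 1 · 1 · 3 · 1
2) 0 · 3 · 2 · 0 · 3 · 0
1 · 1 · 2 · 2 · 2 · 3
3 · 1 · 3 · 0 · 2 · 1
3 · 1 · 1 · 1 · 3 · 1
3) 0 · 3 · 3 · 0 · 3 · 0
1 · 1 · 2 · 2 · 2 · 3
3 · 1 · 3 · 0 · 2 · 1
3 · 1 · 1 · 1 · 3 · 1
4) 1 · 0 · 1 · 1 · 3 · 0
1 · 2 · 3 · 2 · 2 · 3
3 · 1 · 3 · 0 · 2 · 1
3 · 1 · 1 · 1 · 3 · 1
5) 1 · 0 · 2 · 1 · 3 · 0
1 · 2 · 3 · 2 · 2 · 3
3 · 1 · 3 · 0 · 2 · 1
3 · 1 · 1 · 1 · 3 · 1
6) 1 · 0 · 3 · 1 · 3 · 0
1 · 2 · 3 · 2 · 2 · 3
3 · 1 · 3 · 0 · 2 · 1
3 · 1 · 1 · 1 · 3 · 1
7) 1 · 1 · 1 · 2 · 3 · 0
1 · 3 · 1 · 3 · 2 · 3
3 · 2 · 0 · 1 · 2 · 1
3 · 1 · 2 · 1 · 3 · 1
8) 1 · 1 · 2 · 2 · 3 · 0
1 · 3 · 1 · 3 · 2 · 3
3 · 2 · 0 · 1 · 2 · 1
3 · 1 · 2 · 1 · 3 · 1
9) 1 · 1 · 3 · 2 · 3 · 0
1 · 3 · 1 · 3 · 2 · 3
3 · 2 · 0 · 1 · 2 · 1
3 · 1 · 2 · 1 · 3 · 1
10) 1 · 2 · 0 · 3 · 3 · 0
1 · 3 · 2 · 3 · 2 · 3
3 · 2 · 0 · 1 · 2 · 1
3 · 1 · 2 · 1 · 3 · 1
11) 1 · 2 · 1 · 3 · 3 · 0
1 · 3 · 2 · 3 · 2 · 3
3 · 2 · 0 · 1 · 2 · 1
3 · 1 · 2 · 1 · 3 · 1
12) 1 · 2 · 2 · 3 · 3 · 0
1 · 3 · 2 · 3 · 2 · 3
3 · 2 · 0 · 1 · 2 · 1
3 · 1 · 2 · 1 · 3 · 1
13) 1 · 2 · 3 · 3 · 3 · 0
1 · 3 · 2 · 3 · 2 · 3
3 · 2 · 0 · 1 · 2 · 1
3 · 1 · 2 · 1 · 3 · 1
14) 2 · 0 · 3 · 2 · 1 · 2
2 · 1 · 1 · 2 · 1 · 0
3 · 3 · 1 · 2 · 3 · 2
3 · 1 · 2 · 1 · 3 · 1
15) 2 · 1 · 0 · 3 · 1 · 2
2 · 1 · 2 · 2 · 1 · 0
3 · 3 · 1 · 2 · 3 · 2
3 · 1 · 2 · 1 · 3 · 1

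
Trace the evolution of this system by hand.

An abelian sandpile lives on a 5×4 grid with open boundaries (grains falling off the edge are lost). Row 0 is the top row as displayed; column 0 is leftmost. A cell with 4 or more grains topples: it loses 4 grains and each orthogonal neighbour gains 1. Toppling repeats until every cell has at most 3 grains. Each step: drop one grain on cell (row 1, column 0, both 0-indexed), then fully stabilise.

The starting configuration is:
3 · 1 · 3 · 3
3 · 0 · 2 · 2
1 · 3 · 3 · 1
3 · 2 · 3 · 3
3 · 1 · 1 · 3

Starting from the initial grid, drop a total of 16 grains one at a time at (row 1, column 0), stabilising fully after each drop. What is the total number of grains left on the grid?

36

step 0: 3 · 1 · 3 · 3
3 · 0 · 2 · 2
1 · 3 · 3 · 1
3 · 2 · 3 · 3
3 · 1 · 1 · 3
step 1: 0 · 2 · 3 · 3
1 · 1 · 2 · 2
2 · 3 · 3 · 1
3 · 2 · 3 · 3
3 · 1 · 1 · 3
step 2: 0 · 2 · 3 · 3
2 · 1 · 2 · 2
2 · 3 · 3 · 1
3 · 2 · 3 · 3
3 · 1 · 1 · 3
step 3: 0 · 2 · 3 · 3
3 · 1 · 2 · 2
2 · 3 · 3 · 1
3 · 2 · 3 · 3
3 · 1 · 1 · 3
step 4: 1 · 2 · 3 · 3
0 · 2 · 2 · 2
3 · 3 · 3 · 1
3 · 2 · 3 · 3
3 · 1 · 1 · 3
step 5: 1 · 2 · 3 · 3
1 · 2 · 2 · 2
3 · 3 · 3 · 1
3 · 2 · 3 · 3
3 · 1 · 1 · 3
step 6: 1 · 2 · 3 · 3
2 · 2 · 2 · 2
3 · 3 · 3 · 1
3 · 2 · 3 · 3
3 · 1 · 1 · 3
step 7: 1 · 2 · 3 · 3
3 · 2 · 2 · 2
3 · 3 · 3 · 1
3 · 2 · 3 · 3
3 · 1 · 1 · 3
step 8: 3 · 0 · 2 · 1
2 · 2 · 2 · 1
2 · 3 · 3 · 0
2 · 1 · 2 · 2
0 · 3 · 3 · 0
step 9: 3 · 0 · 2 · 1
3 · 2 · 2 · 1
2 · 3 · 3 · 0
2 · 1 · 2 · 2
0 · 3 · 3 · 0
step 10: 0 · 1 · 2 · 1
1 · 3 · 2 · 1
3 · 3 · 3 · 0
2 · 1 · 2 · 2
0 · 3 · 3 · 0
step 11: 0 · 1 · 2 · 1
2 · 3 · 2 · 1
3 · 3 · 3 · 0
2 · 1 · 2 · 2
0 · 3 · 3 · 0
step 12: 0 · 1 · 2 · 1
3 · 3 · 2 · 1
3 · 3 · 3 · 0
2 · 1 · 2 · 2
0 · 3 · 3 · 0
step 13: 1 · 2 · 3 · 1
2 · 2 · 0 · 2
1 · 2 · 1 · 1
3 · 2 · 3 · 2
0 · 3 · 3 · 0
step 14: 1 · 2 · 3 · 1
3 · 2 · 0 · 2
1 · 2 · 1 · 1
3 · 2 · 3 · 2
0 · 3 · 3 · 0
step 15: 2 · 2 · 3 · 1
0 · 3 · 0 · 2
2 · 2 · 1 · 1
3 · 2 · 3 · 2
0 · 3 · 3 · 0
step 16: 2 · 2 · 3 · 1
1 · 3 · 0 · 2
2 · 2 · 1 · 1
3 · 2 · 3 · 2
0 · 3 · 3 · 0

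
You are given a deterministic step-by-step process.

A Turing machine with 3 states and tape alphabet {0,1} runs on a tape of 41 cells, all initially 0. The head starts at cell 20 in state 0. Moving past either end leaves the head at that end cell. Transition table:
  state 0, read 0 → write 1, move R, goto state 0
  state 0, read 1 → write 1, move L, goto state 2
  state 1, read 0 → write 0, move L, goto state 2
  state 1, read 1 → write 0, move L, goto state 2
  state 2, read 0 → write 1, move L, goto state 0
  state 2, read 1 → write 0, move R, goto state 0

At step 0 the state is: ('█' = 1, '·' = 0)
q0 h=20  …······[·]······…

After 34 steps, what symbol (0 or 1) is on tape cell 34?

gen 0: q0 h=20  …······[·]······…
gen 1: q0 h=21  …·····█[·]······…
gen 2: q0 h=22  …····██[·]······…
gen 3: q0 h=23  …···███[·]······…
gen 4: q0 h=24  …··████[·]······…
gen 5: q0 h=25  …·█████[·]······…
gen 6: q0 h=26  …██████[·]······…
gen 7: q0 h=27  …██████[·]······…
gen 8: q0 h=28  …██████[·]······…
gen 9: q0 h=29  …██████[·]······…
gen 10: q0 h=30  …██████[·]······…
gen 11: q0 h=31  …██████[·]······…
gen 12: q0 h=32  …██████[·]······…
gen 13: q0 h=33  …██████[·]······…
gen 14: q0 h=34  …██████[·]······|
gen 15: q0 h=35  …██████[·]·····|
gen 16: q0 h=36  …██████[·]····|
gen 17: q0 h=37  …██████[·]···|
gen 18: q0 h=38  …██████[·]··|
gen 19: q0 h=39  …██████[·]·|
gen 20: q0 h=40  …██████[·]|
gen 21: q0 h=40  …██████[█]|
gen 22: q2 h=39  …██████[█]█|
gen 23: q0 h=40  …█████·[█]|
gen 24: q2 h=39  …██████[·]█|
gen 25: q0 h=38  …██████[█]██|
gen 26: q2 h=37  …██████[█]███|
gen 27: q0 h=38  …█████·[█]██|
gen 28: q2 h=37  …██████[·]███|
gen 29: q0 h=36  …██████[█]████|
gen 30: q2 h=35  …██████[█]█████|
gen 31: q0 h=36  …█████·[█]████|
gen 32: q2 h=35  …██████[·]█████|
gen 33: q0 h=34  …██████[█]██████|
gen 34: q2 h=33  …██████[█]██████…

1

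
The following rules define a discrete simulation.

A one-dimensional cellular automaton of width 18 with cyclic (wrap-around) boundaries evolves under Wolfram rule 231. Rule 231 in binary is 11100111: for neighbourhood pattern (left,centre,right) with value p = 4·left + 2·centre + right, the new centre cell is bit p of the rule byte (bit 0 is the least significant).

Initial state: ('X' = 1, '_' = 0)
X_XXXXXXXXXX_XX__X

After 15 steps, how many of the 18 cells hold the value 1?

16

k=0  X_XXXXXXXXXX_XX__X
k=1  XX_XXXXXXXXXX_X_X_
k=2  _XX_XXXXXXXXXXXXXX
k=3  X_XX_XXXXXXXXXXXXX
k=4  XX_XX_XXXXXXXXXXXX
k=5  XXX_XX_XXXXXXXXXXX
k=6  XXXX_XX_XXXXXXXXXX
k=7  XXXXX_XX_XXXXXXXXX
k=8  XXXXXX_XX_XXXXXXXX
k=9  XXXXXXX_XX_XXXXXXX
k=10  XXXXXXXX_XX_XXXXXX
k=11  XXXXXXXXX_XX_XXXXX
k=12  XXXXXXXXXX_XX_XXXX
k=13  XXXXXXXXXXX_XX_XXX
k=14  XXXXXXXXXXXX_XX_XX
k=15  XXXXXXXXXXXXX_XX_X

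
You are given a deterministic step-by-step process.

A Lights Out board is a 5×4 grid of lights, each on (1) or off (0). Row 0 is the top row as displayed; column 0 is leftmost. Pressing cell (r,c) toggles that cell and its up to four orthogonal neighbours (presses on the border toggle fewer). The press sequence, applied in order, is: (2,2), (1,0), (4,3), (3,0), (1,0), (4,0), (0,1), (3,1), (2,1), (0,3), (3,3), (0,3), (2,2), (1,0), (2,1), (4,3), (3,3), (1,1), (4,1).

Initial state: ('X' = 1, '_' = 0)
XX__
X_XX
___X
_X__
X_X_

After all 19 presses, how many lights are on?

step 0: XX__
X_XX
___X
_X__
X_X_
step 1: XX__
X__X
_XX_
_XX_
X_X_
step 2: _X__
_X_X
XXX_
_XX_
X_X_
step 3: _X__
_X_X
XXX_
_XXX
X__X
step 4: _X__
_X_X
_XX_
X_XX
___X
step 5: XX__
X__X
XXX_
X_XX
___X
step 6: XX__
X__X
XXX_
__XX
XX_X
step 7: __X_
XX_X
XXX_
__XX
XX_X
step 8: __X_
XX_X
X_X_
XX_X
X__X
step 9: __X_
X__X
_X__
X__X
X__X
step 10: ___X
X___
_X__
X__X
X__X
step 11: ___X
X___
_X_X
X_X_
X___
step 12: __X_
X__X
_X_X
X_X_
X___
step 13: __X_
X_XX
__X_
X___
X___
step 14: X_X_
_XXX
X_X_
X___
X___
step 15: X_X_
__XX
_X__
XX__
X___
step 16: X_X_
__XX
_X__
XX_X
X_XX
step 17: X_X_
__XX
_X_X
XXX_
X_X_
step 18: XXX_
XX_X
___X
XXX_
X_X_
step 19: XXX_
XX_X
___X
X_X_
_X__

10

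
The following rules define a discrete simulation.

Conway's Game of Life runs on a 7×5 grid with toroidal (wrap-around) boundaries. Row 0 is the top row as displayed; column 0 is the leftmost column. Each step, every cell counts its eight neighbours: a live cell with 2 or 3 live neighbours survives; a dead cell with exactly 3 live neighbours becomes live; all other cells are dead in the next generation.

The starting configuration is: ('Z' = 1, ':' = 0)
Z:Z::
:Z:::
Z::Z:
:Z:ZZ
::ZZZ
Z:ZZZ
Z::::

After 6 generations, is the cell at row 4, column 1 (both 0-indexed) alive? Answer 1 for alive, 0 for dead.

1

[0] Z:Z::
:Z:::
Z::Z:
:Z:ZZ
::ZZZ
Z:ZZZ
Z::::
[1] Z::::
ZZZ:Z
ZZ:Z:
:Z:::
:::::
Z:Z::
Z:Z::
[2] ::ZZ:
::ZZ:
:::Z:
ZZZ::
:Z:::
:::::
Z:::Z
[3] :ZZ::
::::Z
:::ZZ
ZZZ::
ZZZ::
Z::::
:::ZZ
[4] Z:Z:Z
Z:Z:Z
:ZZZZ
:::::
::Z:Z
Z:ZZ:
ZZZZZ
[5] :::::
:::::
:ZZ:Z
ZZ::Z
:ZZ:Z
:::::
:::::
[6] :::::
:::::
:ZZZZ
::::Z
:ZZZZ
:::::
:::::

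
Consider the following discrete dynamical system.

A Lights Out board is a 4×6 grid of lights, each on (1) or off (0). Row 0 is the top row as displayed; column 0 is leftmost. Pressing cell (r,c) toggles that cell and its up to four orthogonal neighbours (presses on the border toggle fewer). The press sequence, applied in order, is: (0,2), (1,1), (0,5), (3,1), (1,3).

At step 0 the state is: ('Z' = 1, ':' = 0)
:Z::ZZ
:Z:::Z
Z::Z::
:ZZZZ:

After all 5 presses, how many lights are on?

10

gen 0: :Z::ZZ
:Z:::Z
Z::Z::
:ZZZZ:
gen 1: ::ZZZZ
:ZZ::Z
Z::Z::
:ZZZZ:
gen 2: :ZZZZZ
Z::::Z
ZZ:Z::
:ZZZZ:
gen 3: :ZZZ::
Z:::::
ZZ:Z::
:ZZZZ:
gen 4: :ZZZ::
Z:::::
Z::Z::
Z::ZZ:
gen 5: :ZZ:::
Z:ZZZ:
Z:::::
Z::ZZ:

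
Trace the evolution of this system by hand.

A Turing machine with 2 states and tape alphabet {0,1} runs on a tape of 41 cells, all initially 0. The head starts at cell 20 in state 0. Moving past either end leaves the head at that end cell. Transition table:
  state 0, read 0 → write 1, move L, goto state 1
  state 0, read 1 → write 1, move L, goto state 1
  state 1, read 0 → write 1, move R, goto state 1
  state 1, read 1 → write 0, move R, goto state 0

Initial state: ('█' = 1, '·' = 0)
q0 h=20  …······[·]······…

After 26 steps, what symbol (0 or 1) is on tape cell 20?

1

0) q0 h=20  …······[·]······…
1) q1 h=19  …······[·]█·····…
2) q1 h=20  …·····█[█]······…
3) q0 h=21  …····█·[·]······…
4) q1 h=20  …·····█[·]█·····…
5) q1 h=21  …····██[█]······…
6) q0 h=22  …···██·[·]······…
7) q1 h=21  …····██[·]█·····…
8) q1 h=22  …···███[█]······…
9) q0 h=23  …··███·[·]······…
10) q1 h=22  …···███[·]█·····…
11) q1 h=23  …··████[█]······…
12) q0 h=24  …·████·[·]······…
13) q1 h=23  …··████[·]█·····…
14) q1 h=24  …·█████[█]······…
15) q0 h=25  …█████·[·]······…
16) q1 h=24  …·█████[·]█·····…
17) q1 h=25  …██████[█]······…
18) q0 h=26  …█████·[·]······…
19) q1 h=25  …██████[·]█·····…
20) q1 h=26  …██████[█]······…
21) q0 h=27  …█████·[·]······…
22) q1 h=26  …██████[·]█·····…
23) q1 h=27  …██████[█]······…
24) q0 h=28  …█████·[·]······…
25) q1 h=27  …██████[·]█·····…
26) q1 h=28  …██████[█]······…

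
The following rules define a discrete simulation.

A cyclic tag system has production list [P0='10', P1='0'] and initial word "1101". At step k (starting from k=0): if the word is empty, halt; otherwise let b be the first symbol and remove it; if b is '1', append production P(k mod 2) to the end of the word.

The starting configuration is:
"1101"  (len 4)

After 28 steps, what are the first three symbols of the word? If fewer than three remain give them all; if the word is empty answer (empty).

10

gen 0: "1101"  (len 4)
gen 1: "10110"  (len 5)
gen 2: "01100"  (len 5)
gen 3: "1100"  (len 4)
gen 4: "1000"  (len 4)
gen 5: "00010"  (len 5)
gen 6: "0010"  (len 4)
gen 7: "010"  (len 3)
gen 8: "10"  (len 2)
gen 9: "010"  (len 3)
gen 10: "10"  (len 2)
gen 11: "010"  (len 3)
gen 12: "10"  (len 2)
gen 13: "010"  (len 3)
gen 14: "10"  (len 2)
gen 15: "010"  (len 3)
gen 16: "10"  (len 2)
gen 17: "010"  (len 3)
gen 18: "10"  (len 2)
gen 19: "010"  (len 3)
gen 20: "10"  (len 2)
gen 21: "010"  (len 3)
gen 22: "10"  (len 2)
gen 23: "010"  (len 3)
gen 24: "10"  (len 2)
gen 25: "010"  (len 3)
gen 26: "10"  (len 2)
gen 27: "010"  (len 3)
gen 28: "10"  (len 2)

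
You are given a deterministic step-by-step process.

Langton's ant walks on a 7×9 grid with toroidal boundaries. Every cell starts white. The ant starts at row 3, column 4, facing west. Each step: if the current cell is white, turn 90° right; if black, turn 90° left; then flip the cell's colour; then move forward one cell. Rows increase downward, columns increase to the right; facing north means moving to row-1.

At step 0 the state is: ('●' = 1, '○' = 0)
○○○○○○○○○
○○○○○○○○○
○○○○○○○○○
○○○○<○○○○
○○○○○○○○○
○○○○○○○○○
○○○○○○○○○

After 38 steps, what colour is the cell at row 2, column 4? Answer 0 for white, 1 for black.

t=0: ○○○○○○○○○
○○○○○○○○○
○○○○○○○○○
○○○○<○○○○
○○○○○○○○○
○○○○○○○○○
○○○○○○○○○
t=1: ○○○○○○○○○
○○○○○○○○○
○○○○^○○○○
○○○○●○○○○
○○○○○○○○○
○○○○○○○○○
○○○○○○○○○
t=2: ○○○○○○○○○
○○○○○○○○○
○○○○●>○○○
○○○○●○○○○
○○○○○○○○○
○○○○○○○○○
○○○○○○○○○
t=3: ○○○○○○○○○
○○○○○○○○○
○○○○●●○○○
○○○○●v○○○
○○○○○○○○○
○○○○○○○○○
○○○○○○○○○
t=4: ○○○○○○○○○
○○○○○○○○○
○○○○●●○○○
○○○○<●○○○
○○○○○○○○○
○○○○○○○○○
○○○○○○○○○
t=5: ○○○○○○○○○
○○○○○○○○○
○○○○●●○○○
○○○○○●○○○
○○○○v○○○○
○○○○○○○○○
○○○○○○○○○
t=6: ○○○○○○○○○
○○○○○○○○○
○○○○●●○○○
○○○○○●○○○
○○○<●○○○○
○○○○○○○○○
○○○○○○○○○
t=7: ○○○○○○○○○
○○○○○○○○○
○○○○●●○○○
○○○^○●○○○
○○○●●○○○○
○○○○○○○○○
○○○○○○○○○
t=8: ○○○○○○○○○
○○○○○○○○○
○○○○●●○○○
○○○●>●○○○
○○○●●○○○○
○○○○○○○○○
○○○○○○○○○
t=9: ○○○○○○○○○
○○○○○○○○○
○○○○●●○○○
○○○●●●○○○
○○○●v○○○○
○○○○○○○○○
○○○○○○○○○
t=10: ○○○○○○○○○
○○○○○○○○○
○○○○●●○○○
○○○●●●○○○
○○○●○>○○○
○○○○○○○○○
○○○○○○○○○
t=11: ○○○○○○○○○
○○○○○○○○○
○○○○●●○○○
○○○●●●○○○
○○○●○●○○○
○○○○○v○○○
○○○○○○○○○
t=12: ○○○○○○○○○
○○○○○○○○○
○○○○●●○○○
○○○●●●○○○
○○○●○●○○○
○○○○<●○○○
○○○○○○○○○
t=13: ○○○○○○○○○
○○○○○○○○○
○○○○●●○○○
○○○●●●○○○
○○○●^●○○○
○○○○●●○○○
○○○○○○○○○
t=14: ○○○○○○○○○
○○○○○○○○○
○○○○●●○○○
○○○●●●○○○
○○○●●>○○○
○○○○●●○○○
○○○○○○○○○
t=15: ○○○○○○○○○
○○○○○○○○○
○○○○●●○○○
○○○●●^○○○
○○○●●○○○○
○○○○●●○○○
○○○○○○○○○
t=16: ○○○○○○○○○
○○○○○○○○○
○○○○●●○○○
○○○●<○○○○
○○○●●○○○○
○○○○●●○○○
○○○○○○○○○
t=17: ○○○○○○○○○
○○○○○○○○○
○○○○●●○○○
○○○●○○○○○
○○○●v○○○○
○○○○●●○○○
○○○○○○○○○
t=18: ○○○○○○○○○
○○○○○○○○○
○○○○●●○○○
○○○●○○○○○
○○○●○>○○○
○○○○●●○○○
○○○○○○○○○
t=19: ○○○○○○○○○
○○○○○○○○○
○○○○●●○○○
○○○●○○○○○
○○○●○●○○○
○○○○●v○○○
○○○○○○○○○
t=20: ○○○○○○○○○
○○○○○○○○○
○○○○●●○○○
○○○●○○○○○
○○○●○●○○○
○○○○●○>○○
○○○○○○○○○
t=21: ○○○○○○○○○
○○○○○○○○○
○○○○●●○○○
○○○●○○○○○
○○○●○●○○○
○○○○●○●○○
○○○○○○v○○
t=22: ○○○○○○○○○
○○○○○○○○○
○○○○●●○○○
○○○●○○○○○
○○○●○●○○○
○○○○●○●○○
○○○○○<●○○
t=23: ○○○○○○○○○
○○○○○○○○○
○○○○●●○○○
○○○●○○○○○
○○○●○●○○○
○○○○●^●○○
○○○○○●●○○
t=24: ○○○○○○○○○
○○○○○○○○○
○○○○●●○○○
○○○●○○○○○
○○○●○●○○○
○○○○●●>○○
○○○○○●●○○
t=25: ○○○○○○○○○
○○○○○○○○○
○○○○●●○○○
○○○●○○○○○
○○○●○●^○○
○○○○●●○○○
○○○○○●●○○
t=26: ○○○○○○○○○
○○○○○○○○○
○○○○●●○○○
○○○●○○○○○
○○○●○●●>○
○○○○●●○○○
○○○○○●●○○
t=27: ○○○○○○○○○
○○○○○○○○○
○○○○●●○○○
○○○●○○○○○
○○○●○●●●○
○○○○●●○v○
○○○○○●●○○
t=28: ○○○○○○○○○
○○○○○○○○○
○○○○●●○○○
○○○●○○○○○
○○○●○●●●○
○○○○●●<●○
○○○○○●●○○
t=29: ○○○○○○○○○
○○○○○○○○○
○○○○●●○○○
○○○●○○○○○
○○○●○●^●○
○○○○●●●●○
○○○○○●●○○
t=30: ○○○○○○○○○
○○○○○○○○○
○○○○●●○○○
○○○●○○○○○
○○○●○<○●○
○○○○●●●●○
○○○○○●●○○
t=31: ○○○○○○○○○
○○○○○○○○○
○○○○●●○○○
○○○●○○○○○
○○○●○○○●○
○○○○●v●●○
○○○○○●●○○
t=32: ○○○○○○○○○
○○○○○○○○○
○○○○●●○○○
○○○●○○○○○
○○○●○○○●○
○○○○●○>●○
○○○○○●●○○
t=33: ○○○○○○○○○
○○○○○○○○○
○○○○●●○○○
○○○●○○○○○
○○○●○○^●○
○○○○●○○●○
○○○○○●●○○
t=34: ○○○○○○○○○
○○○○○○○○○
○○○○●●○○○
○○○●○○○○○
○○○●○○●>○
○○○○●○○●○
○○○○○●●○○
t=35: ○○○○○○○○○
○○○○○○○○○
○○○○●●○○○
○○○●○○○^○
○○○●○○●○○
○○○○●○○●○
○○○○○●●○○
t=36: ○○○○○○○○○
○○○○○○○○○
○○○○●●○○○
○○○●○○○●>
○○○●○○●○○
○○○○●○○●○
○○○○○●●○○
t=37: ○○○○○○○○○
○○○○○○○○○
○○○○●●○○○
○○○●○○○●●
○○○●○○●○v
○○○○●○○●○
○○○○○●●○○
t=38: ○○○○○○○○○
○○○○○○○○○
○○○○●●○○○
○○○●○○○●●
○○○●○○●<●
○○○○●○○●○
○○○○○●●○○

1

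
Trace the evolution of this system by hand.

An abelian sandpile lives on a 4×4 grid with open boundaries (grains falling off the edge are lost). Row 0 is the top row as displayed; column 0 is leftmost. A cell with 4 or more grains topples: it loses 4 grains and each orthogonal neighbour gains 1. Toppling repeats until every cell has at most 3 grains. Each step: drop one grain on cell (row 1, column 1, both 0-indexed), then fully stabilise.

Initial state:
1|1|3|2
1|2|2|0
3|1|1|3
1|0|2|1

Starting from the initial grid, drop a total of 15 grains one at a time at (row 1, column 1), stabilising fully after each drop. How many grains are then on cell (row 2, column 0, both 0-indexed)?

t=0: 1|1|3|2
1|2|2|0
3|1|1|3
1|0|2|1
t=1: 1|1|3|2
1|3|2|0
3|1|1|3
1|0|2|1
t=2: 1|2|3|2
2|0|3|0
3|2|1|3
1|0|2|1
t=3: 1|2|3|2
2|1|3|0
3|2|1|3
1|0|2|1
t=4: 1|2|3|2
2|2|3|0
3|2|1|3
1|0|2|1
t=5: 1|2|3|2
2|3|3|0
3|2|1|3
1|0|2|1
t=6: 2|0|1|3
3|2|1|1
3|3|2|3
1|0|2|1
t=7: 2|0|1|3
3|3|1|1
3|3|2|3
1|0|2|1
t=8: 3|1|1|3
1|2|2|1
1|1|3|3
2|1|2|1
t=9: 3|1|1|3
1|3|2|1
1|1|3|3
2|1|2|1
t=10: 3|2|1|3
2|0|3|1
1|2|3|3
2|1|2|1
t=11: 3|2|1|3
2|1|3|1
1|2|3|3
2|1|2|1
t=12: 3|2|1|3
2|2|3|1
1|2|3|3
2|1|2|1
t=13: 3|2|1|3
2|3|3|1
1|2|3|3
2|1|2|1
t=14: 3|3|2|3
3|2|1|3
2|0|2|0
2|2|3|2
t=15: 3|3|2|3
3|3|1|3
2|0|2|0
2|2|3|2

2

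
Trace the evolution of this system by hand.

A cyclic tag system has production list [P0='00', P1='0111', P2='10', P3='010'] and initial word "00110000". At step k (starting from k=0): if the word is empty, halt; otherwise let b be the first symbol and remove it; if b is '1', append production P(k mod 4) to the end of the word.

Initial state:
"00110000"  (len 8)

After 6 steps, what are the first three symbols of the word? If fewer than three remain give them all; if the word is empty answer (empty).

gen 0: "00110000"  (len 8)
gen 1: "0110000"  (len 7)
gen 2: "110000"  (len 6)
gen 3: "1000010"  (len 7)
gen 4: "000010010"  (len 9)
gen 5: "00010010"  (len 8)
gen 6: "0010010"  (len 7)

001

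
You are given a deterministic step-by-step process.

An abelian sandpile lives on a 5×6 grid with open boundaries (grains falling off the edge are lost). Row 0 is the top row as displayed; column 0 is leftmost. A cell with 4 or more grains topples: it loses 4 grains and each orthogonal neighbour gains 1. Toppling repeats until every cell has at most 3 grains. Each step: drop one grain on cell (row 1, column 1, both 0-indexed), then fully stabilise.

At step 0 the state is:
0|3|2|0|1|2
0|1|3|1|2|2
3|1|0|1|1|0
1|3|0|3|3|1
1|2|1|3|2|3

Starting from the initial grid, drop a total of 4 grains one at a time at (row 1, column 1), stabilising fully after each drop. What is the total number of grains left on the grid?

step 0: 0|3|2|0|1|2
0|1|3|1|2|2
3|1|0|1|1|0
1|3|0|3|3|1
1|2|1|3|2|3
step 1: 0|3|2|0|1|2
0|2|3|1|2|2
3|1|0|1|1|0
1|3|0|3|3|1
1|2|1|3|2|3
step 2: 0|3|2|0|1|2
0|3|3|1|2|2
3|1|0|1|1|0
1|3|0|3|3|1
1|2|1|3|2|3
step 3: 1|1|0|1|1|2
1|2|1|2|2|2
3|2|1|1|1|0
1|3|0|3|3|1
1|2|1|3|2|3
step 4: 1|1|0|1|1|2
1|3|1|2|2|2
3|2|1|1|1|0
1|3|0|3|3|1
1|2|1|3|2|3

48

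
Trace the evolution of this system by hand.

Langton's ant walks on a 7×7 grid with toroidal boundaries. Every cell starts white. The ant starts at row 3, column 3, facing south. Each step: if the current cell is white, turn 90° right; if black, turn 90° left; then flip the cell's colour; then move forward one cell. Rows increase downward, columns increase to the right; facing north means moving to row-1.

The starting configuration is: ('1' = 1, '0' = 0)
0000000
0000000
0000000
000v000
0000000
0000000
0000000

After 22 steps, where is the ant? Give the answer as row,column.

2,6

gen 0: 0000000
0000000
0000000
000v000
0000000
0000000
0000000
gen 1: 0000000
0000000
0000000
00<1000
0000000
0000000
0000000
gen 2: 0000000
0000000
00^0000
0011000
0000000
0000000
0000000
gen 3: 0000000
0000000
001>000
0011000
0000000
0000000
0000000
gen 4: 0000000
0000000
0011000
001v000
0000000
0000000
0000000
gen 5: 0000000
0000000
0011000
0010>00
0000000
0000000
0000000
gen 6: 0000000
0000000
0011000
0010100
0000v00
0000000
0000000
gen 7: 0000000
0000000
0011000
0010100
000<100
0000000
0000000
gen 8: 0000000
0000000
0011000
001^100
0001100
0000000
0000000
gen 9: 0000000
0000000
0011000
0011>00
0001100
0000000
0000000
gen 10: 0000000
0000000
0011^00
0011000
0001100
0000000
0000000
gen 11: 0000000
0000000
00111>0
0011000
0001100
0000000
0000000
gen 12: 0000000
0000000
0011110
00110v0
0001100
0000000
0000000
gen 13: 0000000
0000000
0011110
0011<10
0001100
0000000
0000000
gen 14: 0000000
0000000
0011^10
0011110
0001100
0000000
0000000
gen 15: 0000000
0000000
001<010
0011110
0001100
0000000
0000000
gen 16: 0000000
0000000
0010010
001v110
0001100
0000000
0000000
gen 17: 0000000
0000000
0010010
0010>10
0001100
0000000
0000000
gen 18: 0000000
0000000
0010^10
0010010
0001100
0000000
0000000
gen 19: 0000000
0000000
00101>0
0010010
0001100
0000000
0000000
gen 20: 0000000
00000^0
0010100
0010010
0001100
0000000
0000000
gen 21: 0000000
000001>
0010100
0010010
0001100
0000000
0000000
gen 22: 0000000
0000011
001010v
0010010
0001100
0000000
0000000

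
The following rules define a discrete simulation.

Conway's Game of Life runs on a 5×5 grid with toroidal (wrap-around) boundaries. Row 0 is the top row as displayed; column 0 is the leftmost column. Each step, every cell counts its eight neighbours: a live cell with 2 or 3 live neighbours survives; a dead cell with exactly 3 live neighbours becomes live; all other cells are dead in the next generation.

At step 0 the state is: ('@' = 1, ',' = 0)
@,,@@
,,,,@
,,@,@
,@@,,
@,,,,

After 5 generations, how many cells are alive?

gen 0: @,,@@
,,,,@
,,@,@
,@@,,
@,,,,
gen 1: @,,@,
,,,,,
@@@,,
@@@@,
@,@@,
gen 2: ,@@@,
@,@,@
@,,@@
,,,,,
@,,,,
gen 3: ,,@@,
,,,,,
@@,@,
@,,,,
,@@,,
gen 4: ,@@@,
,@,@@
@@,,@
@,,,@
,@@@,
gen 5: ,,,,,
,,,,,
,@@,,
,,,,,
,,,,,

2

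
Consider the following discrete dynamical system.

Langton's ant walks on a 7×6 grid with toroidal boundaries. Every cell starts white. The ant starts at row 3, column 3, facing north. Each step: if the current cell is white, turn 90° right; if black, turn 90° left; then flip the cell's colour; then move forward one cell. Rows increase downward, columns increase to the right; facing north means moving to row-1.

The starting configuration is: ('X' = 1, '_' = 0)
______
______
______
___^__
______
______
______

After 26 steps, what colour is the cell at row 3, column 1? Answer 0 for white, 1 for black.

1

step 0: ______
______
______
___^__
______
______
______
step 1: ______
______
______
___X>_
______
______
______
step 2: ______
______
______
___XX_
____v_
______
______
step 3: ______
______
______
___XX_
___<X_
______
______
step 4: ______
______
______
___^X_
___XX_
______
______
step 5: ______
______
______
__<_X_
___XX_
______
______
step 6: ______
______
__^___
__X_X_
___XX_
______
______
step 7: ______
______
__X>__
__X_X_
___XX_
______
______
step 8: ______
______
__XX__
__XvX_
___XX_
______
______
step 9: ______
______
__XX__
__<XX_
___XX_
______
______
step 10: ______
______
__XX__
___XX_
__vXX_
______
______
step 11: ______
______
__XX__
___XX_
_<XXX_
______
______
step 12: ______
______
__XX__
_^_XX_
_XXXX_
______
______
step 13: ______
______
__XX__
_X>XX_
_XXXX_
______
______
step 14: ______
______
__XX__
_XXXX_
_XvXX_
______
______
step 15: ______
______
__XX__
_XXXX_
_X_>X_
______
______
step 16: ______
______
__XX__
_XX^X_
_X__X_
______
______
step 17: ______
______
__XX__
_X<_X_
_X__X_
______
______
step 18: ______
______
__XX__
_X__X_
_Xv_X_
______
______
step 19: ______
______
__XX__
_X__X_
_<X_X_
______
______
step 20: ______
______
__XX__
_X__X_
__X_X_
_v____
______
step 21: ______
______
__XX__
_X__X_
__X_X_
<X____
______
step 22: ______
______
__XX__
_X__X_
^_X_X_
XX____
______
step 23: ______
______
__XX__
_X__X_
X>X_X_
XX____
______
step 24: ______
______
__XX__
_X__X_
XXX_X_
Xv____
______
step 25: ______
______
__XX__
_X__X_
XXX_X_
X_>___
______
step 26: ______
______
__XX__
_X__X_
XXX_X_
X_X___
__v___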